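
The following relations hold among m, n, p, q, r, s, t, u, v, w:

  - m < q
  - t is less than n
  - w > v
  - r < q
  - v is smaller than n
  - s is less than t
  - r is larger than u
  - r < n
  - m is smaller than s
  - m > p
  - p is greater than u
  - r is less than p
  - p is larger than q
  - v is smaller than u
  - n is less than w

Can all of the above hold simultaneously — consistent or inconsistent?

inconsistent

We have m < q stated directly, yet also q < p < m by chaining the others — so q < m. Contradiction.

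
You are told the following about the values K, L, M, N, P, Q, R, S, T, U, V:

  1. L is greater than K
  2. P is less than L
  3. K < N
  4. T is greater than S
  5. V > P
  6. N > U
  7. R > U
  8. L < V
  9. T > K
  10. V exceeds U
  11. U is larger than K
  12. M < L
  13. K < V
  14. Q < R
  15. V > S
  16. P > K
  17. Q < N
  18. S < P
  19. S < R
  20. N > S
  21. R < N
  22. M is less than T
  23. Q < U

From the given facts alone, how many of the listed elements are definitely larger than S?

6

From S the given relations immediately reach P, R, N, T, V.
From those, L — 6 in total.
Nothing else is reachable above S; 6 in all.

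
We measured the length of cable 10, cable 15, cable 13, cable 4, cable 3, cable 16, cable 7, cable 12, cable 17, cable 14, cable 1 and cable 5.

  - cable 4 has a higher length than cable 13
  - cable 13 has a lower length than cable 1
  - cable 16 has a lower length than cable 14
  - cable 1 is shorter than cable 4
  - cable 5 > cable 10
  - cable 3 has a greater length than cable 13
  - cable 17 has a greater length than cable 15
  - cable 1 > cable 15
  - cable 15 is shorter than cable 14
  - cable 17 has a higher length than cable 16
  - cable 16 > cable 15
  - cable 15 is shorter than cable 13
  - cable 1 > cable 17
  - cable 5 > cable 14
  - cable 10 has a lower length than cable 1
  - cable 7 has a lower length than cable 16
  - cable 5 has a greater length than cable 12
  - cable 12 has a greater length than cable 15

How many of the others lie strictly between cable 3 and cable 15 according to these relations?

The relations place cable 15 below cable 3. An element lies strictly between them when it is forced above cable 15 and also forced below cable 3.
Above cable 15: {cable 16, cable 13, cable 17, cable 12, cable 1, cable 4, cable 14, cable 5}. Below cable 3: {cable 13}.
Intersection: {cable 13} — 1.

1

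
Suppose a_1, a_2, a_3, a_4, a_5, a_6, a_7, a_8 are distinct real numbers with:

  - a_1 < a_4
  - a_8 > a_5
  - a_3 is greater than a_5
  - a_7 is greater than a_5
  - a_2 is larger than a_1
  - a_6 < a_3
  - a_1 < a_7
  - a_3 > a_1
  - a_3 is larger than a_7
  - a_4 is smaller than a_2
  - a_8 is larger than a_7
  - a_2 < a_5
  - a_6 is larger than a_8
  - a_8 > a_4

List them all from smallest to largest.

Each adjacent pair is fixed by a given relation: a_1 < a_4; a_4 < a_2; a_2 < a_5; a_5 < a_7; a_7 < a_8; a_8 < a_6; a_6 < a_3. Chaining them end to end gives the full order.

a_1 < a_4 < a_2 < a_5 < a_7 < a_8 < a_6 < a_3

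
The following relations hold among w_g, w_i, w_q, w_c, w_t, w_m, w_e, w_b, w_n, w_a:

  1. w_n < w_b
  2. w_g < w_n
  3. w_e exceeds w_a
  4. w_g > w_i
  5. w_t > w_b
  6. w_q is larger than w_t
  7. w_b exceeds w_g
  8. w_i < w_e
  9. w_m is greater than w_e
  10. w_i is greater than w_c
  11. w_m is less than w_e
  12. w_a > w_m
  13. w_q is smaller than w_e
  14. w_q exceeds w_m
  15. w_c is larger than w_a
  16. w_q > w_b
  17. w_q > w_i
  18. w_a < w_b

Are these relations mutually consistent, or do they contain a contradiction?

inconsistent

Chaining the given relations yields w_m < w_a < w_c < w_i < w_g < w_n < w_b < w_t < w_q < w_e, so w_m < w_e. But one relation states w_e < w_m. These cannot both hold.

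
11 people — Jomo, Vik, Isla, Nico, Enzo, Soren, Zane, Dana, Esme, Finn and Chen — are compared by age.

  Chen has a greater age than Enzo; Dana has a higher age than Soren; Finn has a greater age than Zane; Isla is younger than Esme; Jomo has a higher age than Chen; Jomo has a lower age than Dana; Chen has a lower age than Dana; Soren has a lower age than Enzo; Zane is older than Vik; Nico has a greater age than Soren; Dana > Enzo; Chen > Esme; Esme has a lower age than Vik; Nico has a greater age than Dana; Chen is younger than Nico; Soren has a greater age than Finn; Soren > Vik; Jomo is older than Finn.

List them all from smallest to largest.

Each adjacent pair is fixed by a given relation: Isla < Esme; Esme < Vik; Vik < Zane; Zane < Finn; Finn < Soren; Soren < Enzo; Enzo < Chen; Chen < Jomo; Jomo < Dana; Dana < Nico. Chaining them end to end gives the full order.

Isla < Esme < Vik < Zane < Finn < Soren < Enzo < Chen < Jomo < Dana < Nico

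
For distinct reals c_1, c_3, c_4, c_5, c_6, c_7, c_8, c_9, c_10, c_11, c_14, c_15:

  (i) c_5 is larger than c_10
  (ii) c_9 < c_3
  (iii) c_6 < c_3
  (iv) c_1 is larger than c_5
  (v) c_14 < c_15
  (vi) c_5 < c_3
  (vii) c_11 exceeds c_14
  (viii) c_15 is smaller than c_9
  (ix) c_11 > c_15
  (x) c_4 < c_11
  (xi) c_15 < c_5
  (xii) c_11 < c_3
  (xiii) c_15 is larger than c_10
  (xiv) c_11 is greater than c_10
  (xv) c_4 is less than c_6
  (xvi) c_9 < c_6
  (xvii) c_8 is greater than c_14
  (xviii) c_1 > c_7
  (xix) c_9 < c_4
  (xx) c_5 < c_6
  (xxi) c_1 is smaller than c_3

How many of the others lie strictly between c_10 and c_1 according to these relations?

2

Chaining upward from c_10 reaches: c_15, c_5, c_9, c_4, c_6, c_11, c_3.
Chaining downward from c_1 reaches: c_14, c_15, c_7, c_5.
Strictly between c_10 and c_1 are those in both lists: c_15, c_5 — 2 elements.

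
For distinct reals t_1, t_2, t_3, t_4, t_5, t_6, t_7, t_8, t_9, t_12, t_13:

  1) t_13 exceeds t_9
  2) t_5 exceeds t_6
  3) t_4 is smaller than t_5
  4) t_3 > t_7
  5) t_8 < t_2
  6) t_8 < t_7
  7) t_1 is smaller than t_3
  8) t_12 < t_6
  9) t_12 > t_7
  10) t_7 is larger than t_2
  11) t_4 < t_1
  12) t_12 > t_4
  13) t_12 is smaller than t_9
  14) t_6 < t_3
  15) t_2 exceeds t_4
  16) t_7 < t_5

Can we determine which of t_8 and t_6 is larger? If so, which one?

t_8 < t_2 < t_7 < t_12 < t_6, by transitivity through t_2, t_7, t_12.
So t_6 is larger.

t_6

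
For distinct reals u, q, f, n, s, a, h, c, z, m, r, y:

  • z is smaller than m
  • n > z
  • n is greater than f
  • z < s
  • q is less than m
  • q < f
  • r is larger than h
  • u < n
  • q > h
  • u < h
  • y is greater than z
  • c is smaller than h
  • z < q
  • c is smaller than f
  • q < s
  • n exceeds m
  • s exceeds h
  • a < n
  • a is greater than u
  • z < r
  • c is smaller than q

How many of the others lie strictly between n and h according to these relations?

3

The relations place h below n. An element lies strictly between them when it is forced above h and also forced below n.
Above h: {q, f, r, m, s}. Below n: {u, c, a, z, q, f, m}.
Intersection: {q, f, m} — 3.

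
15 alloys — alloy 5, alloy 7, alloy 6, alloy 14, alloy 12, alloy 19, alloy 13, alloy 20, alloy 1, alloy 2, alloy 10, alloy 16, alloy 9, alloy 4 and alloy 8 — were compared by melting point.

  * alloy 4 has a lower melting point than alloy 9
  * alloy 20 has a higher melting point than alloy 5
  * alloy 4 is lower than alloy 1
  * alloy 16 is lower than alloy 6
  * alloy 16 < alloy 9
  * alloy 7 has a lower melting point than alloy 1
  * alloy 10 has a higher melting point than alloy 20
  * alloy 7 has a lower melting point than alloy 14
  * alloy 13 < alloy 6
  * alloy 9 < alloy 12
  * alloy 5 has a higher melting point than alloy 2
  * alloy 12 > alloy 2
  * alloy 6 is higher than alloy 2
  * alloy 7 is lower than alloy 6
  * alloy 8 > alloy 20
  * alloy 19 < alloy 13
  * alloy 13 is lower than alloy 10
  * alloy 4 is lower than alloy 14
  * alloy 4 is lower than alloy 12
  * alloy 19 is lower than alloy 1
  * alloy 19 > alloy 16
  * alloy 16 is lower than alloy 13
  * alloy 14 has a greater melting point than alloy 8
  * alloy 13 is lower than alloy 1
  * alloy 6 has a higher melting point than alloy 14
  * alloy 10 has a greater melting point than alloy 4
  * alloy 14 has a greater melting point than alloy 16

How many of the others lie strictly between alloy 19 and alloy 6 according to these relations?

The relations place alloy 19 below alloy 6. An element lies strictly between them when it is forced above alloy 19 and also forced below alloy 6.
Above alloy 19: {alloy 13, alloy 10, alloy 1}. Below alloy 6: {alloy 2, alloy 5, alloy 20, alloy 16, alloy 4, alloy 7, alloy 13, alloy 8, alloy 14}.
Intersection: {alloy 13} — 1.

1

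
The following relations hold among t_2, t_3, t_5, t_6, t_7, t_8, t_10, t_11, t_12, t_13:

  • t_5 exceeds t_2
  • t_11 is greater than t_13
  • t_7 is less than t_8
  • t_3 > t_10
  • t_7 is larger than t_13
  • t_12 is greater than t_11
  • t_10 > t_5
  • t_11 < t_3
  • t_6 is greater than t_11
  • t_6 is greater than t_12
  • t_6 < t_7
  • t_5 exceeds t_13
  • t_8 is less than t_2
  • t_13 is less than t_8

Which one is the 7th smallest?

t_2

The consecutive relations fix a unique order: t_13 < t_11 < t_12 < t_6 < t_7 < t_8 < t_2 < t_5 < t_10 < t_3.
Counting 7 from the smallest end gives t_2.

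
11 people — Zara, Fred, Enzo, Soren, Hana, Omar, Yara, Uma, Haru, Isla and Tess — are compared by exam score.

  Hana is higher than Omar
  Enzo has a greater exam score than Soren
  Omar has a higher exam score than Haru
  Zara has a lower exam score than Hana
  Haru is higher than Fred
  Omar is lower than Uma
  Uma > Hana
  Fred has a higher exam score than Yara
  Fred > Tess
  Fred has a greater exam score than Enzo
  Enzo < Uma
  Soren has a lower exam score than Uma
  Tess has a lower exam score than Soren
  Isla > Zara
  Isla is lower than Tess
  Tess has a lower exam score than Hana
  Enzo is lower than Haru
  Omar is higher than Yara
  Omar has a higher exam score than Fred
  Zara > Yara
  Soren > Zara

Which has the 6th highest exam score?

Enzo

Piecing the relations together gives one ordering: Yara < Zara < Isla < Tess < Soren < Enzo < Fred < Haru < Omar < Hana < Uma.
Counting 6 from the largest end gives Enzo.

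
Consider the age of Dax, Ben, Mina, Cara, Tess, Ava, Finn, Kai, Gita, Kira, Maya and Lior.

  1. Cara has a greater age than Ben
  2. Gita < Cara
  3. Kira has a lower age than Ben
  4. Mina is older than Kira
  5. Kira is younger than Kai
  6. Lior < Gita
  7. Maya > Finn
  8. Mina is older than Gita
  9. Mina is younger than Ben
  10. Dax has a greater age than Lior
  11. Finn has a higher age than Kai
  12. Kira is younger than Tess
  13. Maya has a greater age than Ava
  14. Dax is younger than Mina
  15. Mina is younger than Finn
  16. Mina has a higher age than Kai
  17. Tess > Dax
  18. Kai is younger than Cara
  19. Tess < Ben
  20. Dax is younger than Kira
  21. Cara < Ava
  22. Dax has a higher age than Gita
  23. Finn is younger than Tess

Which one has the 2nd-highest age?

Chaining the given pairs: Lior < Gita < Dax < Kira < Kai < Mina < Finn < Tess < Ben < Cara < Ava < Maya.
Counting 2 from the largest end gives Ava.

Ava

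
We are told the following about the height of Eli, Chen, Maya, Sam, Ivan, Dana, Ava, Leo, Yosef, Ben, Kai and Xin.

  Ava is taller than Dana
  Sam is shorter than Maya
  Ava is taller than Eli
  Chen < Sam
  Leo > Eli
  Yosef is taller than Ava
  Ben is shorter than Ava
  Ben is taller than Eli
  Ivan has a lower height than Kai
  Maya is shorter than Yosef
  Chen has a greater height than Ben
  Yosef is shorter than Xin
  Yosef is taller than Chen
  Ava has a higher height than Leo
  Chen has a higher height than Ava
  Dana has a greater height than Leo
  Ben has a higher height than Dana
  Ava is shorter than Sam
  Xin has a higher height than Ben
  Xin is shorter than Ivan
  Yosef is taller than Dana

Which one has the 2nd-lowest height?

Leo

Chaining the given pairs: Eli < Leo < Dana < Ben < Ava < Chen < Sam < Maya < Yosef < Xin < Ivan < Kai.
Counting 2 from the smallest end gives Leo.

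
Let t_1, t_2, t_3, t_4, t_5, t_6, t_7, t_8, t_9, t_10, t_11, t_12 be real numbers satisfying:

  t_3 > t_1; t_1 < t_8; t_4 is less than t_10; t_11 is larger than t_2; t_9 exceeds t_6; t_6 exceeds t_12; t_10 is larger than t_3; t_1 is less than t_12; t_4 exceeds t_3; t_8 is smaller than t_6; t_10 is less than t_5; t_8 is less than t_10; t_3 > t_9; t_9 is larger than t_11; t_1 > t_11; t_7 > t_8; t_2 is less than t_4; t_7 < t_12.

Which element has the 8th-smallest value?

t_9

Piecing the relations together gives one ordering: t_2 < t_11 < t_1 < t_8 < t_7 < t_12 < t_6 < t_9 < t_3 < t_4 < t_10 < t_5.
The 8th smallest is t_9.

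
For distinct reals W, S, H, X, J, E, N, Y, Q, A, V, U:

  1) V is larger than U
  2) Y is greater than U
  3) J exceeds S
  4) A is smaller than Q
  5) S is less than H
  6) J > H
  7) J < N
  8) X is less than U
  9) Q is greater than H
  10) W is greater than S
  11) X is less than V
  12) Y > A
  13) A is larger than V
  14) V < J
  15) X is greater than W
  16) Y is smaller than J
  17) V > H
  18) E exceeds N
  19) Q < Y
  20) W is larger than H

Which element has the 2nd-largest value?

N

Chaining the given pairs: S < H < W < X < U < V < A < Q < Y < J < N < E.
The 2nd largest is N.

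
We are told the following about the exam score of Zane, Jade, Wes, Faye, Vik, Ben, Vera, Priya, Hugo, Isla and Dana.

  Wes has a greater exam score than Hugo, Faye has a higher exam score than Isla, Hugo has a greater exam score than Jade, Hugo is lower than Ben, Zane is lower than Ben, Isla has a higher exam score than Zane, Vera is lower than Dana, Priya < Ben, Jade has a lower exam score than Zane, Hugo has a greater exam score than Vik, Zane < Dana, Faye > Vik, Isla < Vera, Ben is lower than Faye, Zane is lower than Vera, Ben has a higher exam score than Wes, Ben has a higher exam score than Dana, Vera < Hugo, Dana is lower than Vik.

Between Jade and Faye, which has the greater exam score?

Following the relations from Jade: Jade < Zane < Isla < Vera < Dana < Vik < Hugo < Wes < Ben < Faye.
So Jade < Faye; Faye is the higher of the two.

Faye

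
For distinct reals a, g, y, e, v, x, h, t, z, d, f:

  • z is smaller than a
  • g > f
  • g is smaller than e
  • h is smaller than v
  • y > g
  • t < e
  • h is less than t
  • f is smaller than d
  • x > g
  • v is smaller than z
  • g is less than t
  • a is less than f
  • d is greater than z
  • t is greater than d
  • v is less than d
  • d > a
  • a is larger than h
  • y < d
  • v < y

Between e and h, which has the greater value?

h < v and v < z give h < z.
Then z < a extends the chain to a.
Then a < f extends the chain to f.
With f < g: h < v < z < a < f < g.
Then g < y extends the chain to y.
With y < d: h < v < z < a < f < g < y < d.
Then d < t extends the chain to t.
With t < e: h < v < z < a < f < g < y < d < t < e.
So h < e; e is the larger of the two.

e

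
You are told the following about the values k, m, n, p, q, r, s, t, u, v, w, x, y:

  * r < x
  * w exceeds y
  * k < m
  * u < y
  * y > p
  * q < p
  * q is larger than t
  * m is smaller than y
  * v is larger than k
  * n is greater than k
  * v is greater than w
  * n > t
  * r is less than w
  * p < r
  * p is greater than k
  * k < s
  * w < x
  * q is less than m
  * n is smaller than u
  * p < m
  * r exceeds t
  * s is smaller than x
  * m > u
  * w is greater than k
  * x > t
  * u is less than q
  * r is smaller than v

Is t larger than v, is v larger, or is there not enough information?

Link the given pairs in sequence: t < n; n < u; u < q; q < p; p < m; m < y; y < w; w < v.
Together: t < n < u < q < p < m < y < w < v.
So v is larger.

v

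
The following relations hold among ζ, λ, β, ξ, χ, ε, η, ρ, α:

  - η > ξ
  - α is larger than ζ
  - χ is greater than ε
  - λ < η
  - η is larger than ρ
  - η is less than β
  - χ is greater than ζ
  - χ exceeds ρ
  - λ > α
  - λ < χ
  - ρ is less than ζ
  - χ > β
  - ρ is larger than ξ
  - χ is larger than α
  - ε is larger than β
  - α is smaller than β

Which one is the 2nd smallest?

The consecutive relations fix a unique order: ξ < ρ < ζ < α < λ < η < β < ε < χ.
The 2nd smallest is ρ.

ρ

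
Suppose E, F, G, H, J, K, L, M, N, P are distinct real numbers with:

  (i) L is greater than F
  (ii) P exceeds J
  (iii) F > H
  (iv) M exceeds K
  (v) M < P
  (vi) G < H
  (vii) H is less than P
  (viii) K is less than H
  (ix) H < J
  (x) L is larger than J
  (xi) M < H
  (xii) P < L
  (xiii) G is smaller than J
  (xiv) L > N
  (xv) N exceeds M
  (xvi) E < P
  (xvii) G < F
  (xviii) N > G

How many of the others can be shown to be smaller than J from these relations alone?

4

From J the given relations immediately reach G, H.
From those, K, M — 4 in total.
Nothing else is reachable below J; 4 in all.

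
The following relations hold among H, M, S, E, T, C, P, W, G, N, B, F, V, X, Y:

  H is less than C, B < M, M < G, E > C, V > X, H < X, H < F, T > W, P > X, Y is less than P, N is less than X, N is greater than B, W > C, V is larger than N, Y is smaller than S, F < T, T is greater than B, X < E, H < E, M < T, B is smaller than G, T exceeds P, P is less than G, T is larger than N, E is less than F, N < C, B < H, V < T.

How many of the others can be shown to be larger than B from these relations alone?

From B the given relations immediately reach N, H, M, G, T.
From those, C, X, E, F, V — 10 in total.
From those, P, W — 12 in total.
Nothing else is reachable above B; 12 in all.

12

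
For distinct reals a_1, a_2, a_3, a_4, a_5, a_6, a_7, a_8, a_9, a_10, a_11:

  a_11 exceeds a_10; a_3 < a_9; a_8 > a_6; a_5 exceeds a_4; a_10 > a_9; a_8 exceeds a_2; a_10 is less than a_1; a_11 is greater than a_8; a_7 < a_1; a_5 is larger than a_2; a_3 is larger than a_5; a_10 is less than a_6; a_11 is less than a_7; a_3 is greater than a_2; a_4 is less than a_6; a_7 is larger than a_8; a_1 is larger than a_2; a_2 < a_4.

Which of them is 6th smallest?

a_10

The consecutive relations fix a unique order: a_2 < a_4 < a_5 < a_3 < a_9 < a_10 < a_6 < a_8 < a_11 < a_7 < a_1.
Counting 6 from the smallest end gives a_10.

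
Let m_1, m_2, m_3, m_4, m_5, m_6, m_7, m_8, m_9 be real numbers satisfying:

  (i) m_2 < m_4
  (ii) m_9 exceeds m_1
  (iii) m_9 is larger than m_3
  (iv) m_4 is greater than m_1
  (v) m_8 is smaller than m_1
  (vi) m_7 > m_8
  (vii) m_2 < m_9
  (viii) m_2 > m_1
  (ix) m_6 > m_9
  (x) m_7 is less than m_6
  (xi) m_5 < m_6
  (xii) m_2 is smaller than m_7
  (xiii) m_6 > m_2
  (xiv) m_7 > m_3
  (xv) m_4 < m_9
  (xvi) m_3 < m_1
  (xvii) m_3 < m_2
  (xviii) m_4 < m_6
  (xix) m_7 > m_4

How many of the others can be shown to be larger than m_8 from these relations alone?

From m_8 the given relations immediately reach m_1, m_7.
From those, m_2, m_4, m_9, m_6 — 6 in total.
No other element is forced above m_8 by the given relations, so the count is 6.

6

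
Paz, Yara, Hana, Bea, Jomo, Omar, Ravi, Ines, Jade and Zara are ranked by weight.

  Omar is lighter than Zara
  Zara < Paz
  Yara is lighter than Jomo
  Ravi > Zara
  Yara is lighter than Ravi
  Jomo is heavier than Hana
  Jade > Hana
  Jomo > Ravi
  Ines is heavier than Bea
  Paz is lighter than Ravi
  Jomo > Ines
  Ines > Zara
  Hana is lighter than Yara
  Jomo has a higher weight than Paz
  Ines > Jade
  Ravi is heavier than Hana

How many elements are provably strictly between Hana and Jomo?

The relations place Hana below Jomo. An element lies strictly between them when it is forced above Hana and also forced below Jomo.
Above Hana: {Yara, Jade, Ines, Ravi}. Below Jomo: {Omar, Yara, Zara, Paz, Bea, Jade, Ines, Ravi}.
Intersection: {Yara, Jade, Ines, Ravi} — 4.

4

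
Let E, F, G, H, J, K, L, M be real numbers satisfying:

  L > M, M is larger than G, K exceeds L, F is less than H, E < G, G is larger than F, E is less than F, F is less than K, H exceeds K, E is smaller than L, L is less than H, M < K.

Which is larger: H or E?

E < F and F < G give E < G.
Then G < M extends the chain to M.
Then M < L extends the chain to L.
Then L < K extends the chain to K.
Then K < H extends the chain to H.
So E < H; H is the larger of the two.

H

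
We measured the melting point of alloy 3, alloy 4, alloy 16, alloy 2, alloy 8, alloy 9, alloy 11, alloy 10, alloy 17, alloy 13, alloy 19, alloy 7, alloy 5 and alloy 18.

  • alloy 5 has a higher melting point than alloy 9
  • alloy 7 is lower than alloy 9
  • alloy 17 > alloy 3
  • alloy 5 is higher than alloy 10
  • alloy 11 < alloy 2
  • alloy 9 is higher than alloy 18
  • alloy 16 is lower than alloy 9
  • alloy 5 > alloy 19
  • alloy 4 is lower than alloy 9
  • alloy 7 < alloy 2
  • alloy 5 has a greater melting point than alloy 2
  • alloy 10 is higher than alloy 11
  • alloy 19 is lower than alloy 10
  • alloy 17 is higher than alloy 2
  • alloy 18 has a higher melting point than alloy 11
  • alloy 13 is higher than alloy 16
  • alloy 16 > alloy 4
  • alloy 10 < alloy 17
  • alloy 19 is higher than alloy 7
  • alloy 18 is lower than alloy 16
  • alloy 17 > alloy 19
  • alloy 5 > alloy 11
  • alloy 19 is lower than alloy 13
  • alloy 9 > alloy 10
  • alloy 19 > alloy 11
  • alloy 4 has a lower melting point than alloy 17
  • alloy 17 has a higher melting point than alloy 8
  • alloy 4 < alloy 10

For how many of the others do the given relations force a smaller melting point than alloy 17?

The elements the relations force below alloy 17 are alloy 11, alloy 7, alloy 4, alloy 2, alloy 19, alloy 10, alloy 8, alloy 3 — no chain reaches any other.
That is 8.

8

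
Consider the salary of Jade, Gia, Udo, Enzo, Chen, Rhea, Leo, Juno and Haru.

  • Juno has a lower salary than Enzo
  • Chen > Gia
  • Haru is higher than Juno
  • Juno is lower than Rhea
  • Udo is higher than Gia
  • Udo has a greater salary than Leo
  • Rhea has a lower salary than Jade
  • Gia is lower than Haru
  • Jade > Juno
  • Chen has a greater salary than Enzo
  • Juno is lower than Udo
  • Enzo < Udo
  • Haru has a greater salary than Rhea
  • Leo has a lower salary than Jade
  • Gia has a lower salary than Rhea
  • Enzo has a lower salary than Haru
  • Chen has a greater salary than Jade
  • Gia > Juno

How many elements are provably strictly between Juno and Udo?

Chaining upward from Juno reaches: Gia, Rhea, Enzo, Jade, Chen, Haru.
Chaining downward from Udo reaches: Gia, Leo, Enzo.
Strictly between Juno and Udo are those in both lists: Gia, Enzo — 2 elements.

2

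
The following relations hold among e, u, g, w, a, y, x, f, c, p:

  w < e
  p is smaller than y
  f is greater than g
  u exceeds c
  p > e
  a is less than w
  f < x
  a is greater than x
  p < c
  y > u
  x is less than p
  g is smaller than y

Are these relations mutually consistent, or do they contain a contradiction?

Every relation is compatible with g < f < x < a < w < e < p < c < u < y; the set is consistent.

consistent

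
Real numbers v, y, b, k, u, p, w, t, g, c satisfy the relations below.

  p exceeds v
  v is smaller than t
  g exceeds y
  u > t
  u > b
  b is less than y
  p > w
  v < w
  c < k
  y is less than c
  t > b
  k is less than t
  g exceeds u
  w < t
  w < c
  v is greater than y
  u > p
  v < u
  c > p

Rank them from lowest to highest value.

The consecutive links are each given: b < y; y < v; v < w; w < p; p < c; c < k; k < t; t < u; u < g.

b < y < v < w < p < c < k < t < u < g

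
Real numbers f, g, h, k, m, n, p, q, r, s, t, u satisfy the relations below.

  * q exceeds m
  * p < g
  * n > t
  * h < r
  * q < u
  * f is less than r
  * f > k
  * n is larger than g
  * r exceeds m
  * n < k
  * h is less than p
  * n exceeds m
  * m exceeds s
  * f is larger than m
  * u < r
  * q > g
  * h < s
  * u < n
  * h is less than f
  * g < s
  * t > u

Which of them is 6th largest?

Piecing the relations together gives one ordering: h < p < g < s < m < q < u < t < n < k < f < r.
The 6th largest is u.

u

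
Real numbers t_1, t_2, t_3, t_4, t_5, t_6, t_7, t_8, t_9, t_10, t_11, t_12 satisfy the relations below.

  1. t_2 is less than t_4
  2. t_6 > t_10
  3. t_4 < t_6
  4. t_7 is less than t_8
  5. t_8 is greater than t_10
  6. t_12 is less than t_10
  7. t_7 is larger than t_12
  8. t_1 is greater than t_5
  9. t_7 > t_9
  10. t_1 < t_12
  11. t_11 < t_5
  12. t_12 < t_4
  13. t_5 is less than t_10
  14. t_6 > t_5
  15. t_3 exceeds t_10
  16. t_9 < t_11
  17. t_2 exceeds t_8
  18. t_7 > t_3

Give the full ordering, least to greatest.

Each adjacent pair is fixed by a given relation: t_9 < t_11; t_11 < t_5; t_5 < t_1; t_1 < t_12; t_12 < t_10; t_10 < t_3; t_3 < t_7; t_7 < t_8; t_8 < t_2; t_2 < t_4; t_4 < t_6. Chaining them end to end gives the full order.

t_9 < t_11 < t_5 < t_1 < t_12 < t_10 < t_3 < t_7 < t_8 < t_2 < t_4 < t_6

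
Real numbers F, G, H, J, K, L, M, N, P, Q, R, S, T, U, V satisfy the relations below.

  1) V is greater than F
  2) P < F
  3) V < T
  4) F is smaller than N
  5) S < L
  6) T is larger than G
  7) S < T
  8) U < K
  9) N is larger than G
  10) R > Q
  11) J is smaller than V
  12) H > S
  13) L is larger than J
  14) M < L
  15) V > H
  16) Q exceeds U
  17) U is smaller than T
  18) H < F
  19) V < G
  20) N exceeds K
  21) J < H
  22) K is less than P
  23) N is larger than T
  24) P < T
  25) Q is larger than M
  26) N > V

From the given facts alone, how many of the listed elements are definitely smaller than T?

9

From T the given relations immediately reach U, S, P, V, G.
From those, J, K, H, F — 9 in total.
Nothing else is reachable below T; 9 in all.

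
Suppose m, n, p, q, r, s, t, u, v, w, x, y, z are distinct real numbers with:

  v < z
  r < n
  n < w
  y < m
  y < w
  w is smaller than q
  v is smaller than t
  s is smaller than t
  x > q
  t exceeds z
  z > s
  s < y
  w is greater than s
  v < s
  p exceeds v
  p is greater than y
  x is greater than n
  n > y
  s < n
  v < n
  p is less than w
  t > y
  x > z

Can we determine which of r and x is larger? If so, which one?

r < n and n < w give r < w.
With w < q: r < n < w < q.
Then q < x extends the chain to x.
So x is larger.

x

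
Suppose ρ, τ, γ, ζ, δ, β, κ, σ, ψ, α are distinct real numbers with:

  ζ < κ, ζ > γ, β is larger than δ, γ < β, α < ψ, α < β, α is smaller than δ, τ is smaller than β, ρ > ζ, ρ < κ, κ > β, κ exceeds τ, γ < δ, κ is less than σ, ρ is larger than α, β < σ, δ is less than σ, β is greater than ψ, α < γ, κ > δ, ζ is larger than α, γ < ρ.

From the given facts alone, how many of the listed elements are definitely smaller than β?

5

The elements the relations force below β are α, γ, τ, δ, ψ — no chain reaches any other.
That is 5.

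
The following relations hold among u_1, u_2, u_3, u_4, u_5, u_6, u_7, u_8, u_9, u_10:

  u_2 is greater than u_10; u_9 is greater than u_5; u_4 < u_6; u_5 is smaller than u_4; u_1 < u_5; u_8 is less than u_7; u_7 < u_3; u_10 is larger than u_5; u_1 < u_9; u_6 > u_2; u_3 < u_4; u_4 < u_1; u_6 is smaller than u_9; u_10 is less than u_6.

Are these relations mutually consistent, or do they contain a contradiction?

Chaining the given relations yields u_4 < u_1 < u_5, so u_4 < u_5. But one relation states u_5 < u_4. These cannot both hold.

inconsistent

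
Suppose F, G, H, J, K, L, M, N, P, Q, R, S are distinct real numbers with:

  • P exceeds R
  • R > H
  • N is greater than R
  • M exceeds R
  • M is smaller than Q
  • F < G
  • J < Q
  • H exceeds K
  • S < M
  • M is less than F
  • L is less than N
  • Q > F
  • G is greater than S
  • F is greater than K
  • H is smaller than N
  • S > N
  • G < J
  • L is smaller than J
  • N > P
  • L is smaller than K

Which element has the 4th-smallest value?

The consecutive relations fix a unique order: L < K < H < R < P < N < S < M < F < G < J < Q.
The 4th smallest is R.

R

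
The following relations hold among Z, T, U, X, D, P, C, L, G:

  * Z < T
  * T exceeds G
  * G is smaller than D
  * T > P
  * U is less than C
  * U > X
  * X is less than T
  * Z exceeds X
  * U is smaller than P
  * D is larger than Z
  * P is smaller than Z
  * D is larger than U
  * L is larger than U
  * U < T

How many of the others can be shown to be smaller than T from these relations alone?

5

From T the given relations immediately reach X, U, P, G, Z.
Nothing else is reachable below T; 5 in all.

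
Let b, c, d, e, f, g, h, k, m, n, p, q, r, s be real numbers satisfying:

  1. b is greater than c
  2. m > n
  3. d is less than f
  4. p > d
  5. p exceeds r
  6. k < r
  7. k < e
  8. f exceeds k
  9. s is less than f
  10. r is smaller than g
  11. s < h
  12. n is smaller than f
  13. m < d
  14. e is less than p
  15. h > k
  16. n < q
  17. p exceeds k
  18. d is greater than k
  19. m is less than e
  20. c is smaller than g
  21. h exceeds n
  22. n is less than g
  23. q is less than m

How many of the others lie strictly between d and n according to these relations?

2

Chaining upward from n reaches: q, m, h, e, g, p, f.
Chaining downward from d reaches: q, k, m.
Strictly between n and d are those in both lists: q, m — 2 elements.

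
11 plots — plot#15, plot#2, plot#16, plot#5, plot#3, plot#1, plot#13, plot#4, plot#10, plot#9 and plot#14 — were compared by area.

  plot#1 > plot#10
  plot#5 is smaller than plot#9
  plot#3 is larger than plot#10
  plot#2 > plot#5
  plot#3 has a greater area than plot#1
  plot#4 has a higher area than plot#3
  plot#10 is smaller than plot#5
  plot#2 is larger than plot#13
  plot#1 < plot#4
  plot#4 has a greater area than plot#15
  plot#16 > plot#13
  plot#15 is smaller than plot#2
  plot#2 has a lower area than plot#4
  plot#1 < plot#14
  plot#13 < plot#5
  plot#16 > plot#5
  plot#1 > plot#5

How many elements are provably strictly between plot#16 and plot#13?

1

The relations place plot#13 below plot#16. An element lies strictly between them when it is forced above plot#13 and also forced below plot#16.
Above plot#13: {plot#5, plot#9, plot#1, plot#2, plot#3, plot#14, plot#4}. Below plot#16: {plot#10, plot#5}.
Intersection: {plot#5} — 1.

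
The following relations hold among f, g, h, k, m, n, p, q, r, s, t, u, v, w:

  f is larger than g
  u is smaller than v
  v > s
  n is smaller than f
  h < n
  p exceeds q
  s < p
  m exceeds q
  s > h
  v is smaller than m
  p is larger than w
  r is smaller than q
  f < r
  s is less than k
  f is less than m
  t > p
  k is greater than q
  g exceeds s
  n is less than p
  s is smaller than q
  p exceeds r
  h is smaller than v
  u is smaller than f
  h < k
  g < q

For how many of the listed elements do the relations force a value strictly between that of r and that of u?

The relations place u below r. An element lies strictly between them when it is forced above u and also forced below r.
Above u: {f, q, p, k, v, t, m}. Below r: {h, n, s, g, f}.
Intersection: {f} — 1.

1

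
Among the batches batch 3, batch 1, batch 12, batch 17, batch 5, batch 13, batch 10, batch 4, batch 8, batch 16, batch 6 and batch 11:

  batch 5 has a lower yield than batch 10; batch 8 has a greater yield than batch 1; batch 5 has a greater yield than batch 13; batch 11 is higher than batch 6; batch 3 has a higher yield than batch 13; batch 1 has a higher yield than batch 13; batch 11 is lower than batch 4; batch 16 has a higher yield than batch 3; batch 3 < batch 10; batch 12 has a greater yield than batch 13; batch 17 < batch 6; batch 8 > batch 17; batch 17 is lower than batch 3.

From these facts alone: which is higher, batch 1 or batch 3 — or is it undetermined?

Following every chain through batch 1: above batch 1 we get batch 8; below batch 1 we get batch 13.
batch 3 is not reached, and no chain runs the other way from batch 3 to batch 1.
So the given relations leave the order of batch 1 and batch 3 undetermined.

undetermined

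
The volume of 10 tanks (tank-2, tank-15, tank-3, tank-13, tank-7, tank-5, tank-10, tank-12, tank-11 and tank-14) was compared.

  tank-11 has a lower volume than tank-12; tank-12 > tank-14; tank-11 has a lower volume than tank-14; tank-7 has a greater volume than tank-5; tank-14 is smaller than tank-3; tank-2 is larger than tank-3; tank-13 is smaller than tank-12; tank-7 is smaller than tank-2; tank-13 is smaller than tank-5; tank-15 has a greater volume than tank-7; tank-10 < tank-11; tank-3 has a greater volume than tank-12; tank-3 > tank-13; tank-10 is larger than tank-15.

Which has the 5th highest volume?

The consecutive relations fix a unique order: tank-13 < tank-5 < tank-7 < tank-15 < tank-10 < tank-11 < tank-14 < tank-12 < tank-3 < tank-2.
The 5th largest is tank-11.

tank-11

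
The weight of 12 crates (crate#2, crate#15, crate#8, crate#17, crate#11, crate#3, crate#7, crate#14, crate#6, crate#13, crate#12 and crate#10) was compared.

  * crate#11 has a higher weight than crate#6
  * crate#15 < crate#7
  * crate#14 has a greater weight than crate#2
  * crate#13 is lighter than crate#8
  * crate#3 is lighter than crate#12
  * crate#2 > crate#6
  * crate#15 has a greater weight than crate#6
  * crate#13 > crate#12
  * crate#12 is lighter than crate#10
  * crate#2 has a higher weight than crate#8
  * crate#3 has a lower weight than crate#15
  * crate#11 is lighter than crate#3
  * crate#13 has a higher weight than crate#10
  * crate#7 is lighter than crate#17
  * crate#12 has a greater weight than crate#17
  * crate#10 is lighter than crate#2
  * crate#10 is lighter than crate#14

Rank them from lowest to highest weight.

crate#6 < crate#11 < crate#3 < crate#15 < crate#7 < crate#17 < crate#12 < crate#10 < crate#13 < crate#8 < crate#2 < crate#14

The consecutive links are each given: crate#6 < crate#11; crate#11 < crate#3; crate#3 < crate#15; crate#15 < crate#7; crate#7 < crate#17; crate#17 < crate#12; crate#12 < crate#10; crate#10 < crate#13; crate#13 < crate#8; crate#8 < crate#2; crate#2 < crate#14.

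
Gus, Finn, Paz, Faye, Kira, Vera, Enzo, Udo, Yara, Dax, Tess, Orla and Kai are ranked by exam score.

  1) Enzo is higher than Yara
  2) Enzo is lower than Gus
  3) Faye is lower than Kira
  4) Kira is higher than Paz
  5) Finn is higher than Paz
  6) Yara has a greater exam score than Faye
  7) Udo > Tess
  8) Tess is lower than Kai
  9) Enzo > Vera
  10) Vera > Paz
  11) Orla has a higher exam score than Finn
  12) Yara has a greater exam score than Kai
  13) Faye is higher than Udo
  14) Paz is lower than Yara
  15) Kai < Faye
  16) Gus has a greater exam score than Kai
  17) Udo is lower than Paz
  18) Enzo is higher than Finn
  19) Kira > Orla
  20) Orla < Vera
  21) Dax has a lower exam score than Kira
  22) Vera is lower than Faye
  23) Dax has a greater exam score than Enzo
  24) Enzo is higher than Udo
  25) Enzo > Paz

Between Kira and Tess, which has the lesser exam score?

Tess < Udo and Udo < Paz give Tess < Paz.
With Paz < Finn: Tess < Udo < Paz < Finn.
Then Finn < Orla extends the chain to Orla.
Then Orla < Vera extends the chain to Vera.
With Vera < Faye: Tess < Udo < Paz < Finn < Orla < Vera < Faye.
With Faye < Yara: Tess < Udo < Paz < Finn < Orla < Vera < Faye < Yara.
Then Yara < Enzo extends the chain to Enzo.
Then Enzo < Dax extends the chain to Dax.
With Dax < Kira: Tess < Udo < Paz < Finn < Orla < Vera < Faye < Yara < Enzo < Dax < Kira.
So Tess < Kira; Tess is the lower of the two.

Tess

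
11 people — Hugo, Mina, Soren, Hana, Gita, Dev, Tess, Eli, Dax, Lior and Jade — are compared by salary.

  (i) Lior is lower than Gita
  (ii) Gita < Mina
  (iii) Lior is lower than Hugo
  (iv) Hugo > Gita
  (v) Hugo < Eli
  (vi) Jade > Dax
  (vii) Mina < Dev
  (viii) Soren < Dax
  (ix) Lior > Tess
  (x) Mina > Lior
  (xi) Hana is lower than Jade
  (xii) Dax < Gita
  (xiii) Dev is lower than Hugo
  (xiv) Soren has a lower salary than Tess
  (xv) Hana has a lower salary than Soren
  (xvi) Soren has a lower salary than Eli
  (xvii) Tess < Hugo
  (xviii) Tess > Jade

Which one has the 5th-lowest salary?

Tess

Chaining the given pairs: Hana < Soren < Dax < Jade < Tess < Lior < Gita < Mina < Dev < Hugo < Eli.
The 5th smallest is Tess.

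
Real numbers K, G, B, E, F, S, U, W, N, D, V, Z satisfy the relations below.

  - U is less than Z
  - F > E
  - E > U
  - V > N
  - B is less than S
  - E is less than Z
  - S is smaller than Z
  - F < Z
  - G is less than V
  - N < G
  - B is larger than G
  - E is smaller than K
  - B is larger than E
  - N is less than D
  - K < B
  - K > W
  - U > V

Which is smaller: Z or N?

N

N < V and V < U give N < U.
Then U < E extends the chain to E.
With E < K: N < V < U < E < K.
With K < B: N < V < U < E < K < B.
With B < S: N < V < U < E < K < B < S.
Then S < Z extends the chain to Z.
So N < Z; N is the smaller of the two.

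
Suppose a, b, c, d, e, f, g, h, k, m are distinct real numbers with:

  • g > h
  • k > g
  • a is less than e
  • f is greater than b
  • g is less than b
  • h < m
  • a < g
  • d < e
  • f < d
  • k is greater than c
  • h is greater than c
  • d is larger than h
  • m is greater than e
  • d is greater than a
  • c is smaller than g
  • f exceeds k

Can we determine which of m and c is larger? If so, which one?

m

Link the given pairs in sequence: c < h; h < g; g < k; k < f; f < d; d < e; e < m.
Together: c < h < g < k < f < d < e < m.
So m is larger.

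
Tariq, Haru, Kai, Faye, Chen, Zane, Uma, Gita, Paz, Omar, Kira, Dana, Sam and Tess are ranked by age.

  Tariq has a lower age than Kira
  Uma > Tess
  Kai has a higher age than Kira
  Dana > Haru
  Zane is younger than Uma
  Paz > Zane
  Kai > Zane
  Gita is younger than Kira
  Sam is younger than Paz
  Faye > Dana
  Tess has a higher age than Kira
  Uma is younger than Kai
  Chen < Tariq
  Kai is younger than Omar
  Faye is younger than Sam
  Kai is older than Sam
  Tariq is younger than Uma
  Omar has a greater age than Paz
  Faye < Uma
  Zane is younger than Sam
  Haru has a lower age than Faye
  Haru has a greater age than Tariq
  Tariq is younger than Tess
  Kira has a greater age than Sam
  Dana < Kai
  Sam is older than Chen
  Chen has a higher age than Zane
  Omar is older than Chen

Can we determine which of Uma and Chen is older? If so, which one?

Following the relations from Chen: Chen < Tariq < Haru < Dana < Faye < Sam < Kira < Tess < Uma.
So Uma is older.

Uma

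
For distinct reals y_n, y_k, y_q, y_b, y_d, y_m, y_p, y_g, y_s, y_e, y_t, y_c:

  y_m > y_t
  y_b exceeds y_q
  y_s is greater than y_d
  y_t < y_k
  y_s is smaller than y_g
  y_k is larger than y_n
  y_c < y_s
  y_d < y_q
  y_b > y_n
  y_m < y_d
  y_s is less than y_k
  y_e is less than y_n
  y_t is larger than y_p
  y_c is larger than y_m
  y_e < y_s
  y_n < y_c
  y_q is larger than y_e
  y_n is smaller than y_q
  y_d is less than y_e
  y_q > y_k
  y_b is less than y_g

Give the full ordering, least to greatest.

Each adjacent pair is fixed by a given relation: y_p < y_t; y_t < y_m; y_m < y_d; y_d < y_e; y_e < y_n; y_n < y_c; y_c < y_s; y_s < y_k; y_k < y_q; y_q < y_b; y_b < y_g. Chaining them end to end gives the full order.

y_p < y_t < y_m < y_d < y_e < y_n < y_c < y_s < y_k < y_q < y_b < y_g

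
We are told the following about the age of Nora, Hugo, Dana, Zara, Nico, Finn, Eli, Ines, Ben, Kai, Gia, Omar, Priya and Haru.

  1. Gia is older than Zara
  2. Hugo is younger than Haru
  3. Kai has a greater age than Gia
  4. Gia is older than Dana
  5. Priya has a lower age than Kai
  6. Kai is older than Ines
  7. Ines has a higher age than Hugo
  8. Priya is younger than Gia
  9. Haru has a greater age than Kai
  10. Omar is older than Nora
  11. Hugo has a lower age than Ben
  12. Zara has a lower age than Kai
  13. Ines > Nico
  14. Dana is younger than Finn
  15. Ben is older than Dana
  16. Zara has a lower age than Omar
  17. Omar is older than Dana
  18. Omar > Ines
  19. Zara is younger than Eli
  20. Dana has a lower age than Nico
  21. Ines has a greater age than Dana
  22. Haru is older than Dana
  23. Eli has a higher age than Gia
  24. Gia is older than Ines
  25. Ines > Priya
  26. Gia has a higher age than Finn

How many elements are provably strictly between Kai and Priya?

Chaining upward from Priya reaches: Ines, Gia, Eli, Omar, Haru.
Chaining downward from Kai reaches: Hugo, Zara, Dana, Nico, Finn, Ines, Gia.
Strictly between Priya and Kai are those in both lists: Ines, Gia — 2 elements.

2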